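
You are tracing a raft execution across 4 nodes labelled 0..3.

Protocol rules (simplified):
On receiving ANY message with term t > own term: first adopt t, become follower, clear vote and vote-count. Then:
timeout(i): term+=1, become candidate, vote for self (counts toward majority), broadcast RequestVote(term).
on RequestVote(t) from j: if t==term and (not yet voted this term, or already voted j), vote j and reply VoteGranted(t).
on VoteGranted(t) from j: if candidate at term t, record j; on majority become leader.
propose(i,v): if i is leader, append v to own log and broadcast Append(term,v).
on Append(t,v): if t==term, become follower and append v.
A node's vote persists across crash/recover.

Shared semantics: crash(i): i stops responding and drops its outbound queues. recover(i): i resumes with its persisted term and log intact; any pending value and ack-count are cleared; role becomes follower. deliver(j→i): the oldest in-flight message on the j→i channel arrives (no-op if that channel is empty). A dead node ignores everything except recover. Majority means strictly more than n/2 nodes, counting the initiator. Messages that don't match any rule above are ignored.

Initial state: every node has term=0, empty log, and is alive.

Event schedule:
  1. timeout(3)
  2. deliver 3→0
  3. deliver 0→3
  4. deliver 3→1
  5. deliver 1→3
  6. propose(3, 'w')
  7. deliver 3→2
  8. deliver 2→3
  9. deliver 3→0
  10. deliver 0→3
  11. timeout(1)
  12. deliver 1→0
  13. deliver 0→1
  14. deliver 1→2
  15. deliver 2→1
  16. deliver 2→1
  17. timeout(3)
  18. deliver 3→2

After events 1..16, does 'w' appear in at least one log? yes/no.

yes

after 1 — timeout(3): n3:cand/t1/[-]
after 2 — deliver 3→0: n0:foll/t1/[-]
after 3 — deliver 0→3: ·
after 4 — deliver 3→1: n1:foll/t1/[-]
after 5 — deliver 1→3: n3:lead/t1/[-]
after 6 — propose(3,'w'): n3:lead/t1/[w]
after 7 — deliver 3→2: n2:foll/t1/[-]
after 8 — deliver 2→3: ·
after 9 — deliver 3→0: n0:foll/t1/[w]
after 10 — deliver 0→3: ·
after 11 — timeout(1): n1:cand/t2/[-]
after 12 — deliver 1→0: n0:foll/t2/[w]
after 13 — deliver 0→1: ·
after 14 — deliver 1→2: n2:foll/t2/[-]
after 15 — deliver 2→1: n1:lead/t2/[-]
after 16 — deliver 2→1: ·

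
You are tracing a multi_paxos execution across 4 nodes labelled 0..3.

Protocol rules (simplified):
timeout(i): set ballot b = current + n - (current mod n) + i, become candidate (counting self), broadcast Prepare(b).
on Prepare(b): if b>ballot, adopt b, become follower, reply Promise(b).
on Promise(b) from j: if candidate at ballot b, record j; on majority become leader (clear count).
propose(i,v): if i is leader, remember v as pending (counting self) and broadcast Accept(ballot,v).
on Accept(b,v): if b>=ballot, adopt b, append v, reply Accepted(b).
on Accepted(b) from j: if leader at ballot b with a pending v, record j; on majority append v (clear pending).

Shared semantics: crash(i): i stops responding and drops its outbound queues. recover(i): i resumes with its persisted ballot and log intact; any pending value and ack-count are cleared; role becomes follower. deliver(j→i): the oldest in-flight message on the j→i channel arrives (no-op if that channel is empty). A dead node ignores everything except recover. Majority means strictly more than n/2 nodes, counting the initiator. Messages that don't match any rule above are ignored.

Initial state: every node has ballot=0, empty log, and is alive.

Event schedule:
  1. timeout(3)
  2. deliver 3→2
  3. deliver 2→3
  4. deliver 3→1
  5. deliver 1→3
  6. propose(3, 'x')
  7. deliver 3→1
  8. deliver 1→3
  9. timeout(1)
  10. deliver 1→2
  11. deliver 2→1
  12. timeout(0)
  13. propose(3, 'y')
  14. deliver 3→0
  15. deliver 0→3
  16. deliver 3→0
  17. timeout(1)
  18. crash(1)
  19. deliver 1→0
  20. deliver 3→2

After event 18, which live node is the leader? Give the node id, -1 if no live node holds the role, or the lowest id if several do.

3

after 1 — timeout(3): n3:cand/b7/[-]
after 2 — deliver 3→2: n2:foll/b7/[-]
after 3 — deliver 2→3: ·
after 4 — deliver 3→1: n1:foll/b7/[-]
after 5 — deliver 1→3: n3:lead/b7/[-]
after 6 — propose(3,'x'): ·
after 7 — deliver 3→1: n1:foll/b7/[x]
after 8 — deliver 1→3: ·
after 9 — timeout(1): n1:cand/b9/[x]
after 10 — deliver 1→2: n2:foll/b9/[-]
after 11 — deliver 2→1: ·
after 12 — timeout(0): n0:cand/b4/[-]
after 13 — propose(3,'y'): ·
after 14 — deliver 3→0: n0:foll/b7/[-]
after 15 — deliver 0→3: ·
after 16 — deliver 3→0: n0:foll/b7/[x]
after 17 — timeout(1): n1:cand/b13/[x]
after 18 — crash(1): n1:✗cand/b13/[x]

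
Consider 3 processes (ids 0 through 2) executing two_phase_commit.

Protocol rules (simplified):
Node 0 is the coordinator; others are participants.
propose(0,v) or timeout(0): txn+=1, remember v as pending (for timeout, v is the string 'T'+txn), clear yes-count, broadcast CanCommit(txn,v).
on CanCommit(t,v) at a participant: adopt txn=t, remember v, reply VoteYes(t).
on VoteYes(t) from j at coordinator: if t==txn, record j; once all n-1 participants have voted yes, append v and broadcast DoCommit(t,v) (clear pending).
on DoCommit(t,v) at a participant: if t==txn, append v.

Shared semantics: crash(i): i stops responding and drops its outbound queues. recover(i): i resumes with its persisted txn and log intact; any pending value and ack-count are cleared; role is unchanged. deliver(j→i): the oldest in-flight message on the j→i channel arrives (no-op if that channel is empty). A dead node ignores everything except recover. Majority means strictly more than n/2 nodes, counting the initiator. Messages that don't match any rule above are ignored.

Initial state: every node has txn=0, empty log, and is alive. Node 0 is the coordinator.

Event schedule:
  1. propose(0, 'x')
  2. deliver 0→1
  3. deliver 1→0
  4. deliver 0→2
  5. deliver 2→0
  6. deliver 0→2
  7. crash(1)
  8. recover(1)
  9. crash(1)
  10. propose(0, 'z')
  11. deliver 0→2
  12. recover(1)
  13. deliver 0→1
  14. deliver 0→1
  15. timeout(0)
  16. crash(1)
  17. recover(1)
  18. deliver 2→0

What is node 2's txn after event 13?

2

after 1 — propose(0,'x'): n0:coor/t1/[-]
after 2 — deliver 0→1: n1:part/t1/[-]
after 3 — deliver 1→0: ·
after 4 — deliver 0→2: n2:part/t1/[-]
after 5 — deliver 2→0: n0:coor/t1/[x]
after 6 — deliver 0→2: n2:part/t1/[x]
after 7 — crash(1): n1:✗part/t1/[-]
after 8 — recover(1): n1:part/t1/[-]
after 9 — crash(1): n1:✗part/t1/[-]
after 10 — propose(0,'z'): n0:coor/t2/[x]
after 11 — deliver 0→2: n2:part/t2/[x]
after 12 — recover(1): n1:part/t1/[-]
after 13 — deliver 0→1: n1:part/t1/[x]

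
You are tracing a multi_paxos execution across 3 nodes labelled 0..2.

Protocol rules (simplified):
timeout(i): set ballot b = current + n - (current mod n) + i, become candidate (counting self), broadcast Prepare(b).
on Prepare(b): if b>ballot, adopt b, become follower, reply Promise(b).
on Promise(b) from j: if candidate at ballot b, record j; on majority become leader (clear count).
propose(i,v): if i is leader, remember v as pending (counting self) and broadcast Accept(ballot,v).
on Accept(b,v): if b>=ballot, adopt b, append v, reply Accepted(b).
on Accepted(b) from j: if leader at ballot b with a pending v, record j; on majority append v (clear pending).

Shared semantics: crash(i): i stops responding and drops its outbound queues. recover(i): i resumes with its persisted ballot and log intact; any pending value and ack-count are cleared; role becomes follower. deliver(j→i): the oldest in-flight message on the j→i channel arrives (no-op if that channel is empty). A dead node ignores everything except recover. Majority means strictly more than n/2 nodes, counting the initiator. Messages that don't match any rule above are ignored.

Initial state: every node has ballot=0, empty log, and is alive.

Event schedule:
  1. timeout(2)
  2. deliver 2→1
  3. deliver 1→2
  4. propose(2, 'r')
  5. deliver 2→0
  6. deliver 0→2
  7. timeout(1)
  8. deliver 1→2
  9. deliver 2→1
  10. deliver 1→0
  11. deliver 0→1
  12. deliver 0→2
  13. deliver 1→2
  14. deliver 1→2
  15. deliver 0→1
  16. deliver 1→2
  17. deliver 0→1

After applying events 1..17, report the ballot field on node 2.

step 1 timeout(2): 2={cand,b=5,log=-}
step 2 deliver 2→1: 1={foll,b=5,log=-}
step 3 deliver 1→2: 2={lead,b=5,log=-}
step 4 propose(2,'r'): —
step 5 deliver 2→0: 0={foll,b=5,log=-}
step 6 deliver 0→2: —
step 7 timeout(1): 1={cand,b=7,log=-}
step 8 deliver 1→2: 2={foll,b=7,log=-}
step 9 deliver 2→1: —
step 10 deliver 1→0: 0={foll,b=7,log=-}
step 11 deliver 0→1: 1={lead,b=7,log=-}
step 12 deliver 0→2: —
step 13 deliver 1→2: —
step 14 deliver 1→2: —
step 15 deliver 0→1: —
step 16 deliver 1→2: —
step 17 deliver 0→1: —

7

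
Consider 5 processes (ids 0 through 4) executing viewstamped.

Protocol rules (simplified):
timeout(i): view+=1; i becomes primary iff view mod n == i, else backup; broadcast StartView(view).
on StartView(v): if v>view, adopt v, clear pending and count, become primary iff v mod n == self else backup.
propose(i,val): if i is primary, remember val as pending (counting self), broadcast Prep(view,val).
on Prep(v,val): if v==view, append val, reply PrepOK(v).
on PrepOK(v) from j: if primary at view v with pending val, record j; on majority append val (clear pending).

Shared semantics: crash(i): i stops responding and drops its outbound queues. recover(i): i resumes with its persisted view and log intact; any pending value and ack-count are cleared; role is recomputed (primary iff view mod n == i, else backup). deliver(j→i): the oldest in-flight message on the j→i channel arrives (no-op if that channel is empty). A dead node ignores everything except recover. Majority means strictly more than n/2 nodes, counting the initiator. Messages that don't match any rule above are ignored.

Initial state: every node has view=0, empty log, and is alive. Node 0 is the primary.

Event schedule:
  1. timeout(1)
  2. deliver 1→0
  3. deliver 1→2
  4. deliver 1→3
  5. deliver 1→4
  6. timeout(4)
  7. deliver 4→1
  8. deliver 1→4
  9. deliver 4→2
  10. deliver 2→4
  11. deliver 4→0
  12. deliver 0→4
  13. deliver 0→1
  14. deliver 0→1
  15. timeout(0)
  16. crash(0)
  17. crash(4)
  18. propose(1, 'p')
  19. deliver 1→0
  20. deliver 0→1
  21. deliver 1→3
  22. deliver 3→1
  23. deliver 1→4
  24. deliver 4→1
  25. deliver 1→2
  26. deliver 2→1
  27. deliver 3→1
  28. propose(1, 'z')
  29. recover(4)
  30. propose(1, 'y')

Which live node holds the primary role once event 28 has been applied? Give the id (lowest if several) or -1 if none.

after 1 — timeout(1): n1:prim/v1/[-]
after 2 — deliver 1→0: n0:back/v1/[-]
after 3 — deliver 1→2: n2:back/v1/[-]
after 4 — deliver 1→3: n3:back/v1/[-]
after 5 — deliver 1→4: n4:back/v1/[-]
after 6 — timeout(4): n4:back/v2/[-]
after 7 — deliver 4→1: n1:back/v2/[-]
after 8 — deliver 1→4: ·
after 9 — deliver 4→2: n2:prim/v2/[-]
after 10 — deliver 2→4: ·
after 11 — deliver 4→0: n0:back/v2/[-]
after 12 — deliver 0→4: ·
after 13 — deliver 0→1: ·
after 14 — deliver 0→1: ·
after 15 — timeout(0): n0:back/v3/[-]
after 16 — crash(0): n0:✗back/v3/[-]
after 17 — crash(4): n4:✗back/v2/[-]
after 18 — propose(1,'p'): ·
after 19 — deliver 1→0: ·
after 20 — deliver 0→1: ·
after 21 — deliver 1→3: ·
after 22 — deliver 3→1: ·
after 23 — deliver 1→4: ·
after 24 — deliver 4→1: ·
after 25 — deliver 1→2: ·
after 26 — deliver 2→1: ·
after 27 — deliver 3→1: ·
after 28 — propose(1,'z'): ·

2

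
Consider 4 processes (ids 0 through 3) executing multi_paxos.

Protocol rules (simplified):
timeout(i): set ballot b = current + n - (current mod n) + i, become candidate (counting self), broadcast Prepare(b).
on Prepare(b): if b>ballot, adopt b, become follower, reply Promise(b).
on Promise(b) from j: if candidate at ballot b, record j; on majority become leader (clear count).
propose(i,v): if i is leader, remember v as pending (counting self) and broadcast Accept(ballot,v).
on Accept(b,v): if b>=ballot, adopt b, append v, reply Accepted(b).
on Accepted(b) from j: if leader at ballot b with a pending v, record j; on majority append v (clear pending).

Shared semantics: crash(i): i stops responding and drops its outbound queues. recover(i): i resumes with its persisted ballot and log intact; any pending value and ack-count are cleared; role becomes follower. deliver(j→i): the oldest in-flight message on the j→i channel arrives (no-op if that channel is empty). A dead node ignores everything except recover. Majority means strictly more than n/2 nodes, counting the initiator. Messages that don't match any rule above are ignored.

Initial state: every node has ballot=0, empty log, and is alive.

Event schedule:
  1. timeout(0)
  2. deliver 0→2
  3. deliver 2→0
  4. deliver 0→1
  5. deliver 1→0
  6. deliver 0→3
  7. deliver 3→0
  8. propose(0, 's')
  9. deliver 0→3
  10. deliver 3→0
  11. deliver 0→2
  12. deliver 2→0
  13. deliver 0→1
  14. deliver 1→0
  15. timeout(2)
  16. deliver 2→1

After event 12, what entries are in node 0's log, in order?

1. timeout(0):  <0:cand b4 ->
2. deliver 0→2:  <2:foll b4 ->
3. deliver 2→0:  nop
4. deliver 0→1:  <1:foll b4 ->
5. deliver 1→0:  <0:lead b4 ->
6. deliver 0→3:  <3:foll b4 ->
7. deliver 3→0:  nop
8. propose(0,'s'):  nop
9. deliver 0→3:  <3:foll b4 s>
10. deliver 3→0:  nop
11. deliver 0→2:  <2:foll b4 s>
12. deliver 2→0:  <0:lead b4 s>

s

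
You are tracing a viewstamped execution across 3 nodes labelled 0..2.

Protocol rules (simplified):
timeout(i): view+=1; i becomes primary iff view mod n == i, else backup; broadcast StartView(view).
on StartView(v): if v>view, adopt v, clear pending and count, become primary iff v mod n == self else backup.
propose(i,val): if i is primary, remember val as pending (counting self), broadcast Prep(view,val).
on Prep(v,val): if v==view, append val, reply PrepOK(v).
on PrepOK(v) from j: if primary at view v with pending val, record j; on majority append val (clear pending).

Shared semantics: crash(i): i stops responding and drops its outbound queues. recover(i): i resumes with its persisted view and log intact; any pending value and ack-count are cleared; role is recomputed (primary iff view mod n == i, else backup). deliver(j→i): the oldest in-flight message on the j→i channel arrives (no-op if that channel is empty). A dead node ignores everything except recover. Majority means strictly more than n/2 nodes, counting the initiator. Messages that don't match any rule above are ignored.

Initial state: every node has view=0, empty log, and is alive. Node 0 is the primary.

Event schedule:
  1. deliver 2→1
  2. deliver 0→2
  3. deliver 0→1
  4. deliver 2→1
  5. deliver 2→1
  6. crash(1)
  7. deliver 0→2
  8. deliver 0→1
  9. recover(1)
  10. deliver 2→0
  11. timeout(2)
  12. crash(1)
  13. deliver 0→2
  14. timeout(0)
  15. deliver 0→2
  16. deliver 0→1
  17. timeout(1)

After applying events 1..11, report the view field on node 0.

0

step 1 deliver 2→1: —
step 2 deliver 0→2: —
step 3 deliver 0→1: —
step 4 deliver 2→1: —
step 5 deliver 2→1: —
step 6 crash(1): 1={✗back,v=0,log=-}
step 7 deliver 0→2: —
step 8 deliver 0→1: —
step 9 recover(1): 1={back,v=0,log=-}
step 10 deliver 2→0: —
step 11 timeout(2): 2={back,v=1,log=-}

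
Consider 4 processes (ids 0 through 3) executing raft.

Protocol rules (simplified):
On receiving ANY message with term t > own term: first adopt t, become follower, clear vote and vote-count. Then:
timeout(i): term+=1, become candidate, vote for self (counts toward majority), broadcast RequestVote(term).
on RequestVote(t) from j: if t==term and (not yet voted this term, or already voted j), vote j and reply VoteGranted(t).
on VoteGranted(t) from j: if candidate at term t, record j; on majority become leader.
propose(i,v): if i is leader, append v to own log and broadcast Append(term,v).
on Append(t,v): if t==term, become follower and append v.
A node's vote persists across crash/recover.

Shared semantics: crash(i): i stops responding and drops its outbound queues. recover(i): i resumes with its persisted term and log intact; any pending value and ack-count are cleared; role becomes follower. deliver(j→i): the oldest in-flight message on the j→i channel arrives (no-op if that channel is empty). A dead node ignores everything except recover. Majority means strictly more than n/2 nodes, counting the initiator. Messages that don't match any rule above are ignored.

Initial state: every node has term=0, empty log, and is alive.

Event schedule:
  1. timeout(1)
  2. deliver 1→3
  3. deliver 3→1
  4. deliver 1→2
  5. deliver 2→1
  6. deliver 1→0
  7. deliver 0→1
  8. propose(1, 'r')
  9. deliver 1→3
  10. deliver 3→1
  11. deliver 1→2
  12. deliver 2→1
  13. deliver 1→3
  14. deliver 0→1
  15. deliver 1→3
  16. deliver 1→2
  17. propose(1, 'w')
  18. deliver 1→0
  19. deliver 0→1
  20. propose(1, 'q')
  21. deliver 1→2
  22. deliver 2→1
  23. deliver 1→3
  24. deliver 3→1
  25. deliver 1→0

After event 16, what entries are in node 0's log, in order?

empty

[1] timeout(1) → N1(cand t1 [-])
[2] deliver 1→3 → N3(foll t1 [-])
[3] deliver 3→1 → ∅
[4] deliver 1→2 → N2(foll t1 [-])
[5] deliver 2→1 → N1(lead t1 [-])
[6] deliver 1→0 → N0(foll t1 [-])
[7] deliver 0→1 → ∅
[8] propose(1,'r') → N1(lead t1 [r])
[9] deliver 1→3 → N3(foll t1 [r])
[10] deliver 3→1 → ∅
[11] deliver 1→2 → N2(foll t1 [r])
[12] deliver 2→1 → ∅
[13] deliver 1→3 → ∅
[14] deliver 0→1 → ∅
[15] deliver 1→3 → ∅
[16] deliver 1→2 → ∅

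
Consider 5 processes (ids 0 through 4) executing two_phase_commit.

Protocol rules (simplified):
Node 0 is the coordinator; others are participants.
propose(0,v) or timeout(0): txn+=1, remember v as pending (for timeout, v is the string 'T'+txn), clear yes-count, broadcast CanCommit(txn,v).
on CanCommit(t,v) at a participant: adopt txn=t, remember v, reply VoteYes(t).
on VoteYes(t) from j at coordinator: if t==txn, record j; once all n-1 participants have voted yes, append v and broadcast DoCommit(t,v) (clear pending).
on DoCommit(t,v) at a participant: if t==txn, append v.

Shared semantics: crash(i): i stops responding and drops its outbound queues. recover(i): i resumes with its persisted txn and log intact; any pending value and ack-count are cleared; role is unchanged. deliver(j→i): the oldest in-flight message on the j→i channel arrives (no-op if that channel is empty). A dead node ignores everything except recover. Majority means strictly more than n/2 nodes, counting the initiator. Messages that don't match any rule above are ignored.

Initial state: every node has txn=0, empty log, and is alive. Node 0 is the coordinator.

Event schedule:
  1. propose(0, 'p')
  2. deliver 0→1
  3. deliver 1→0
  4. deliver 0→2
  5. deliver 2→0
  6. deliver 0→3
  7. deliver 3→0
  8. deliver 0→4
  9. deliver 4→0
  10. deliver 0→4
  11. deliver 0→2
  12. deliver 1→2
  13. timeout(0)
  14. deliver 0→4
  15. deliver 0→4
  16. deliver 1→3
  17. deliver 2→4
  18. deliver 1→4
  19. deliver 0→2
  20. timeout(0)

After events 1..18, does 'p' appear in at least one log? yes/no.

yes

1. propose(0,'p'):  <0:coor t1 ->
2. deliver 0→1:  <1:part t1 ->
3. deliver 1→0:  nop
4. deliver 0→2:  <2:part t1 ->
5. deliver 2→0:  nop
6. deliver 0→3:  <3:part t1 ->
7. deliver 3→0:  nop
8. deliver 0→4:  <4:part t1 ->
9. deliver 4→0:  <0:coor t1 p>
10. deliver 0→4:  <4:part t1 p>
11. deliver 0→2:  <2:part t1 p>
12. deliver 1→2:  nop
13. timeout(0):  <0:coor t2 p>
14. deliver 0→4:  <4:part t2 p>
15. deliver 0→4:  nop
16. deliver 1→3:  nop
17. deliver 2→4:  nop
18. deliver 1→4:  nop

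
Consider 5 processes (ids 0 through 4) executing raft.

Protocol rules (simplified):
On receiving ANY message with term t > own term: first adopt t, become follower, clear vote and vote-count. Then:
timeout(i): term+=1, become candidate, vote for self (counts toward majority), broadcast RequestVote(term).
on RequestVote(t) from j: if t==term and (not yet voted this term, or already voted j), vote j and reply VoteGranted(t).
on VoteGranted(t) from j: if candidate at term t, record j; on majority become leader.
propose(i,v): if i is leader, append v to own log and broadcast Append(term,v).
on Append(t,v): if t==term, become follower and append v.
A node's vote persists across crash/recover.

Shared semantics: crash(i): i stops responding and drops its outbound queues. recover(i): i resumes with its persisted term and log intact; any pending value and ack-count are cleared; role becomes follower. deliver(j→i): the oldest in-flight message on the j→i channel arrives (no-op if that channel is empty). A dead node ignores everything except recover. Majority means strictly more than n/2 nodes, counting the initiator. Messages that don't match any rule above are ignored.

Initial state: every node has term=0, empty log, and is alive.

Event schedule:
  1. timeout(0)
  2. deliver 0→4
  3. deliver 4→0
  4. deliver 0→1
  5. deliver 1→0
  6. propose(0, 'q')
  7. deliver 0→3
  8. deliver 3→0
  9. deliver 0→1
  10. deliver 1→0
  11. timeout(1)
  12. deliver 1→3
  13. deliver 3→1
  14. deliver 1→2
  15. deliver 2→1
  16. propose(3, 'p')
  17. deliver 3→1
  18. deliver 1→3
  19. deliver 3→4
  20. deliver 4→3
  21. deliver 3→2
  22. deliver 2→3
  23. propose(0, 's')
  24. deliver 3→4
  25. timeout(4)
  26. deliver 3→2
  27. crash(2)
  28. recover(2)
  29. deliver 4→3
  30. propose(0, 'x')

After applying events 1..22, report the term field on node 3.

2

step 1 timeout(0): 0={cand,t=1,log=-}
step 2 deliver 0→4: 4={foll,t=1,log=-}
step 3 deliver 4→0: —
step 4 deliver 0→1: 1={foll,t=1,log=-}
step 5 deliver 1→0: 0={lead,t=1,log=-}
step 6 propose(0,'q'): 0={lead,t=1,log=q}
step 7 deliver 0→3: 3={foll,t=1,log=-}
step 8 deliver 3→0: —
step 9 deliver 0→1: 1={foll,t=1,log=q}
step 10 deliver 1→0: —
step 11 timeout(1): 1={cand,t=2,log=q}
step 12 deliver 1→3: 3={foll,t=2,log=-}
step 13 deliver 3→1: —
step 14 deliver 1→2: 2={foll,t=2,log=-}
step 15 deliver 2→1: 1={lead,t=2,log=q}
step 16 propose(3,'p'): —
step 17 deliver 3→1: —
step 18 deliver 1→3: —
step 19 deliver 3→4: —
step 20 deliver 4→3: —
step 21 deliver 3→2: —
step 22 deliver 2→3: —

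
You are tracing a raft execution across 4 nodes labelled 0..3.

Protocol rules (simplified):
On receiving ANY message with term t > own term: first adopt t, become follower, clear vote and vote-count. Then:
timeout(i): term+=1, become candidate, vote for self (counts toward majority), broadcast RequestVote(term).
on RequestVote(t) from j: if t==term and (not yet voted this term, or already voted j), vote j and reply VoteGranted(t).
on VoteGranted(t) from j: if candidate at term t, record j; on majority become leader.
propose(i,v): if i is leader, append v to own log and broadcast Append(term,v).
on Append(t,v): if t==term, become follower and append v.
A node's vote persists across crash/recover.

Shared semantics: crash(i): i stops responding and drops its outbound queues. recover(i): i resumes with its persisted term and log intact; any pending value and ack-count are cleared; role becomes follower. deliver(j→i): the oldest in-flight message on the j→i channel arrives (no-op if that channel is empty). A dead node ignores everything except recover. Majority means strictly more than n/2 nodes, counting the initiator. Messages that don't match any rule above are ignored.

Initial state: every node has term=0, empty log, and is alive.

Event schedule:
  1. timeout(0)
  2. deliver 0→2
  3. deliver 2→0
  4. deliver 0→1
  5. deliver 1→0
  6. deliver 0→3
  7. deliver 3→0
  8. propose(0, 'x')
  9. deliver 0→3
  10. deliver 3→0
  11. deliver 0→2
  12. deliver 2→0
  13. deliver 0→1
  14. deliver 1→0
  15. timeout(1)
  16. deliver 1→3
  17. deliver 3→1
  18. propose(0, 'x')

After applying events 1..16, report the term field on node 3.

e1 timeout(0): 0[cand,t=1,-]
e2 deliver 0→2: 2[foll,t=1,-]
e3 deliver 2→0: ·
e4 deliver 0→1: 1[foll,t=1,-]
e5 deliver 1→0: 0[lead,t=1,-]
e6 deliver 0→3: 3[foll,t=1,-]
e7 deliver 3→0: ·
e8 propose(0,'x'): 0[lead,t=1,x]
e9 deliver 0→3: 3[foll,t=1,x]
e10 deliver 3→0: ·
e11 deliver 0→2: 2[foll,t=1,x]
e12 deliver 2→0: ·
e13 deliver 0→1: 1[foll,t=1,x]
e14 deliver 1→0: ·
e15 timeout(1): 1[cand,t=2,x]
e16 deliver 1→3: 3[foll,t=2,x]

2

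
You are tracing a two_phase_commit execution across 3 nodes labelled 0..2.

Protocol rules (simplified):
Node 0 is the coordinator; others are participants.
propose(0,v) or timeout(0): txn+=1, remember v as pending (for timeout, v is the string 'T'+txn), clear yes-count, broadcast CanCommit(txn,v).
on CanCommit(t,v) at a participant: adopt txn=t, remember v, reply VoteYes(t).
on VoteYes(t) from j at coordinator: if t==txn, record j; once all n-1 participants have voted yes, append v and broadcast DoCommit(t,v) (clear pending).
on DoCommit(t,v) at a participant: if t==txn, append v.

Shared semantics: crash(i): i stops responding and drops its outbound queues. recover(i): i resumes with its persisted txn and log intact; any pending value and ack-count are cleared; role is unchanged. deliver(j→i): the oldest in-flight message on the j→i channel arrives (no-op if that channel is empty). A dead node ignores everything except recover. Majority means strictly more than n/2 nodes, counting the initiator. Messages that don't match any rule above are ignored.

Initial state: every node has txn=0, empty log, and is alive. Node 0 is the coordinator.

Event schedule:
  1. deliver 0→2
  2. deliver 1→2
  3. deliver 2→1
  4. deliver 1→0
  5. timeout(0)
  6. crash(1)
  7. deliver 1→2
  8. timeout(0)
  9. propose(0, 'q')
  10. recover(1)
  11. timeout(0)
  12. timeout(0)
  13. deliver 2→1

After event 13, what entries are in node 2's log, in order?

empty

[1] deliver 0→2 → ∅
[2] deliver 1→2 → ∅
[3] deliver 2→1 → ∅
[4] deliver 1→0 → ∅
[5] timeout(0) → N0(coor t1 [-])
[6] crash(1) → N1(✗part t0 [-])
[7] deliver 1→2 → ∅
[8] timeout(0) → N0(coor t2 [-])
[9] propose(0,'q') → N0(coor t3 [-])
[10] recover(1) → N1(part t0 [-])
[11] timeout(0) → N0(coor t4 [-])
[12] timeout(0) → N0(coor t5 [-])
[13] deliver 2→1 → ∅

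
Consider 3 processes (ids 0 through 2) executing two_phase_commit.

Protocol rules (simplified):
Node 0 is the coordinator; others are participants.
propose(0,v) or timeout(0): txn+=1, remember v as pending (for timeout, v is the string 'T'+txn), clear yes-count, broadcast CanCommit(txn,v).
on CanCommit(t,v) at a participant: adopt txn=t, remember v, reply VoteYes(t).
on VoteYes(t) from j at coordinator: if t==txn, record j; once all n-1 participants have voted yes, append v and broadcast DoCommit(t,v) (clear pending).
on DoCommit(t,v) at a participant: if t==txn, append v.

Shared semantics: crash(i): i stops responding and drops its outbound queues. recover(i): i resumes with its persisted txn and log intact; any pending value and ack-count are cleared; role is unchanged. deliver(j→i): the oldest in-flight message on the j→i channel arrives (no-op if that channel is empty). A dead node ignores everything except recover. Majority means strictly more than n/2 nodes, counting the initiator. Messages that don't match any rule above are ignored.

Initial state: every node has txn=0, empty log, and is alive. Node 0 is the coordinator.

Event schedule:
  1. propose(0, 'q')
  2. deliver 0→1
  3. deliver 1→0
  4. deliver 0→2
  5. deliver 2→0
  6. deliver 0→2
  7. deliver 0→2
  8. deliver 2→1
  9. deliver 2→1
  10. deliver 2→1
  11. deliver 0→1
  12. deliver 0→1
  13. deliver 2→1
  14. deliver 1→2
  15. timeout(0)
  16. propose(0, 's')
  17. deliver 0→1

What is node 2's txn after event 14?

after 1 — propose(0,'q'): n0:coor/t1/[-]
after 2 — deliver 0→1: n1:part/t1/[-]
after 3 — deliver 1→0: ·
after 4 — deliver 0→2: n2:part/t1/[-]
after 5 — deliver 2→0: n0:coor/t1/[q]
after 6 — deliver 0→2: n2:part/t1/[q]
after 7 — deliver 0→2: ·
after 8 — deliver 2→1: ·
after 9 — deliver 2→1: ·
after 10 — deliver 2→1: ·
after 11 — deliver 0→1: n1:part/t1/[q]
after 12 — deliver 0→1: ·
after 13 — deliver 2→1: ·
after 14 — deliver 1→2: ·

1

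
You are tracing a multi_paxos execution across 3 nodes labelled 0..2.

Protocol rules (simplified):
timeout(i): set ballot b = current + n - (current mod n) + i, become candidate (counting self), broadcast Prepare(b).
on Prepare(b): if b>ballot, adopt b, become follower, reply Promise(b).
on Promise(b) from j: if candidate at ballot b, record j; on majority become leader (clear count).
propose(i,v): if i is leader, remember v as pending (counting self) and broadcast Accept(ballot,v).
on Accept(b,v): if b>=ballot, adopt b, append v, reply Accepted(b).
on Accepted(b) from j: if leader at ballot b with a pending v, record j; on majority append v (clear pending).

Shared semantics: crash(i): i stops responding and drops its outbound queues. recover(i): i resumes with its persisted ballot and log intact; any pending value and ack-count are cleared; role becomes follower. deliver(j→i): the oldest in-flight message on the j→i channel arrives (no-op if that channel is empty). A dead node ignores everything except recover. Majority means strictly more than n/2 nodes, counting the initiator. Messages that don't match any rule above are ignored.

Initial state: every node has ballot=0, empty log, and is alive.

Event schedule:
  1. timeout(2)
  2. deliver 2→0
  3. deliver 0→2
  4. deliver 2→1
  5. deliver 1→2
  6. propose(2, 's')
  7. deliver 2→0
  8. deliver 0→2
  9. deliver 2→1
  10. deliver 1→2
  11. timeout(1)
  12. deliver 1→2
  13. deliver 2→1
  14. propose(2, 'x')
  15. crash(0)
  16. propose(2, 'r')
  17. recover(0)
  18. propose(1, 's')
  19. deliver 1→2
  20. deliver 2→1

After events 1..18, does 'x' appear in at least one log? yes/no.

1. timeout(2):  <2:cand b5 ->
2. deliver 2→0:  <0:foll b5 ->
3. deliver 0→2:  <2:lead b5 ->
4. deliver 2→1:  <1:foll b5 ->
5. deliver 1→2:  nop
6. propose(2,'s'):  nop
7. deliver 2→0:  <0:foll b5 s>
8. deliver 0→2:  <2:lead b5 s>
9. deliver 2→1:  <1:foll b5 s>
10. deliver 1→2:  nop
11. timeout(1):  <1:cand b7 s>
12. deliver 1→2:  <2:foll b7 s>
13. deliver 2→1:  <1:lead b7 s>
14. propose(2,'x'):  nop
15. crash(0):  <0:✗foll b5 s>
16. propose(2,'r'):  nop
17. recover(0):  <0:foll b5 s>
18. propose(1,'s'):  nop

no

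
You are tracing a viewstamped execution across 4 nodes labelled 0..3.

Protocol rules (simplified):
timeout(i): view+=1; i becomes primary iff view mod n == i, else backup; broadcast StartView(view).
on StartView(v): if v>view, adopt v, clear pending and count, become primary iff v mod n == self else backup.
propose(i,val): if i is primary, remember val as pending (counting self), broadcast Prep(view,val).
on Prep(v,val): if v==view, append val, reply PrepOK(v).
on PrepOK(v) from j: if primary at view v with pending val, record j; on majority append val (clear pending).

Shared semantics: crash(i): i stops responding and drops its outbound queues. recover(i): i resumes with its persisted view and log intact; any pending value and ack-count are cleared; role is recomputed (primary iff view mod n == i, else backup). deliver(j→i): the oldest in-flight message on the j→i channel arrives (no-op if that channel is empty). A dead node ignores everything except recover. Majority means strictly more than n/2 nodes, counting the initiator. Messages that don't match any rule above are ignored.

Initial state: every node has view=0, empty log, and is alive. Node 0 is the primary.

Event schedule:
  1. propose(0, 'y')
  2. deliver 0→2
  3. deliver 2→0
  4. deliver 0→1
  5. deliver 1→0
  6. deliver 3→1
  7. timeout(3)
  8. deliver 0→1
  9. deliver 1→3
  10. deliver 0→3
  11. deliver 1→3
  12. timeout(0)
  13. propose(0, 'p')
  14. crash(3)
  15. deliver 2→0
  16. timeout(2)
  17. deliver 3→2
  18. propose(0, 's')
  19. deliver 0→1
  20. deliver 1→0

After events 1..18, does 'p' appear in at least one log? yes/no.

e1 propose(0,'y'): ·
e2 deliver 0→2: 2[back,v=0,y]
e3 deliver 2→0: ·
e4 deliver 0→1: 1[back,v=0,y]
e5 deliver 1→0: 0[prim,v=0,y]
e6 deliver 3→1: ·
e7 timeout(3): 3[back,v=1,-]
e8 deliver 0→1: ·
e9 deliver 1→3: ·
e10 deliver 0→3: ·
e11 deliver 1→3: ·
e12 timeout(0): 0[back,v=1,y]
e13 propose(0,'p'): ·
e14 crash(3): 3[✗back,v=1,-]
e15 deliver 2→0: ·
e16 timeout(2): 2[back,v=1,y]
e17 deliver 3→2: ·
e18 propose(0,'s'): ·

no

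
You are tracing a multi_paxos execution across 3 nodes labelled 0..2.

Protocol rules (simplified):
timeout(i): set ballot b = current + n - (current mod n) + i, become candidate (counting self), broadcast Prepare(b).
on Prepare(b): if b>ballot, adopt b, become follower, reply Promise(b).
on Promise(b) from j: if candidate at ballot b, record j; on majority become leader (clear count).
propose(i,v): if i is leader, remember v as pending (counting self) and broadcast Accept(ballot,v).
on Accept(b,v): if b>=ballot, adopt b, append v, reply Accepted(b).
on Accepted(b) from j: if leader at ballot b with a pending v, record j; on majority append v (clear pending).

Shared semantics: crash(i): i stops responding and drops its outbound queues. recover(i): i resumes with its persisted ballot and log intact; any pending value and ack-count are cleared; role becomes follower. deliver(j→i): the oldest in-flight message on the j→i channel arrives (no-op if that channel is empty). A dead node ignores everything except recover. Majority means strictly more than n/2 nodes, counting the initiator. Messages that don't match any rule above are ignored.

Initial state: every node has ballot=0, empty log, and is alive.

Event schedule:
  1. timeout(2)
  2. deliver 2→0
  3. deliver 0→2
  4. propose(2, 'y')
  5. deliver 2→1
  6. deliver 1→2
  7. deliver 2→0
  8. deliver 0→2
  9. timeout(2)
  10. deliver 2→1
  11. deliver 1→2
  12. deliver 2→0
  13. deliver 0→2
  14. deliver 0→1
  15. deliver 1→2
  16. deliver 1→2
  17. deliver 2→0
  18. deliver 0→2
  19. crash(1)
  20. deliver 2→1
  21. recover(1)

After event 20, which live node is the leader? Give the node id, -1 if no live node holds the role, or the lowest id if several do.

2

1. timeout(2):  <2:cand b5 ->
2. deliver 2→0:  <0:foll b5 ->
3. deliver 0→2:  <2:lead b5 ->
4. propose(2,'y'):  nop
5. deliver 2→1:  <1:foll b5 ->
6. deliver 1→2:  nop
7. deliver 2→0:  <0:foll b5 y>
8. deliver 0→2:  <2:lead b5 y>
9. timeout(2):  <2:cand b8 y>
10. deliver 2→1:  <1:foll b5 y>
11. deliver 1→2:  nop
12. deliver 2→0:  <0:foll b8 y>
13. deliver 0→2:  <2:lead b8 y>
14. deliver 0→1:  nop
15. deliver 1→2:  nop
16. deliver 1→2:  nop
17. deliver 2→0:  nop
18. deliver 0→2:  nop
19. crash(1):  <1:✗foll b5 y>
20. deliver 2→1:  nop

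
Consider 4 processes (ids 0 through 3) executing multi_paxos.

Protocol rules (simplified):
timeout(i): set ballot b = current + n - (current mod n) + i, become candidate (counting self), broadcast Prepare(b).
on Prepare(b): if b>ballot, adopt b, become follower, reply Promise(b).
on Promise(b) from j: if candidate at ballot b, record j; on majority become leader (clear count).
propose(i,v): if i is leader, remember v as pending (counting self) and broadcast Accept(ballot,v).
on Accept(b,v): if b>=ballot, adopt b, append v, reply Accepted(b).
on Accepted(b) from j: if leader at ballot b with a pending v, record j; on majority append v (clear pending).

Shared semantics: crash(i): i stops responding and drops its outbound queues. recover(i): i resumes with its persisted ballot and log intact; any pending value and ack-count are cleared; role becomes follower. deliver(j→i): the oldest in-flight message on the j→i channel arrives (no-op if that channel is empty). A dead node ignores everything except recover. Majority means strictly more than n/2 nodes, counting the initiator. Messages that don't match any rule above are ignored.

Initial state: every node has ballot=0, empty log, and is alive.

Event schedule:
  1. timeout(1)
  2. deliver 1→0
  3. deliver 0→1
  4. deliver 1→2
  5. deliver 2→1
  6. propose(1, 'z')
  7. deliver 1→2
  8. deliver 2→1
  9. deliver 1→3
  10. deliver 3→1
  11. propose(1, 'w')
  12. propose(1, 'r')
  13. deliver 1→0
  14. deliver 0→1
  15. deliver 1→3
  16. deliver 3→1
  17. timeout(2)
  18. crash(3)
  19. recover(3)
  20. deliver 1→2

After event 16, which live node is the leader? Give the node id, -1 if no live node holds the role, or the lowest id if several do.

e1 timeout(1): 1[cand,b=5,-]
e2 deliver 1→0: 0[foll,b=5,-]
e3 deliver 0→1: ·
e4 deliver 1→2: 2[foll,b=5,-]
e5 deliver 2→1: 1[lead,b=5,-]
e6 propose(1,'z'): ·
e7 deliver 1→2: 2[foll,b=5,z]
e8 deliver 2→1: ·
e9 deliver 1→3: 3[foll,b=5,-]
e10 deliver 3→1: ·
e11 propose(1,'w'): ·
e12 propose(1,'r'): ·
e13 deliver 1→0: 0[foll,b=5,z]
e14 deliver 0→1: ·
e15 deliver 1→3: 3[foll,b=5,z]
e16 deliver 3→1: 1[lead,b=5,r]

1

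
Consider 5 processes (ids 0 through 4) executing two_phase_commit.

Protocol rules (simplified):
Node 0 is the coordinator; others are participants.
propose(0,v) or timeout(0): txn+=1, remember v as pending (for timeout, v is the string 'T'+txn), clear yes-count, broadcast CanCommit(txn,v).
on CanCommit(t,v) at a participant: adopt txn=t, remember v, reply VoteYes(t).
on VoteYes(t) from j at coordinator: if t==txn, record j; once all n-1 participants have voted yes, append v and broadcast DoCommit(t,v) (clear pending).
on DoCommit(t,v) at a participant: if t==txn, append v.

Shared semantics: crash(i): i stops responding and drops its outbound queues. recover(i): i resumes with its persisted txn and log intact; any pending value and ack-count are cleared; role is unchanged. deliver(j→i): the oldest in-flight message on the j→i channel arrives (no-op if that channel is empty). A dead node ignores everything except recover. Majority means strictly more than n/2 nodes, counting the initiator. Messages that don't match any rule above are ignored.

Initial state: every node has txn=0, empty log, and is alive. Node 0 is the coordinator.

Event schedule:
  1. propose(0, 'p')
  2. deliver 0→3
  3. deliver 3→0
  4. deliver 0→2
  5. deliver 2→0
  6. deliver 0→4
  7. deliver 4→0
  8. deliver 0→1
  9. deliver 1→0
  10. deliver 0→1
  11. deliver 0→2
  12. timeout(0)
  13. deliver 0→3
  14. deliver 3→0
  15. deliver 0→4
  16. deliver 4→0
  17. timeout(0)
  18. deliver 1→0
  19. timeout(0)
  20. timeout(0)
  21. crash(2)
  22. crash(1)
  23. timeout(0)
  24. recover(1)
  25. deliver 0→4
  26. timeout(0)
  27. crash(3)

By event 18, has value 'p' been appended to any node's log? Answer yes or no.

yes

step 1 propose(0,'p'): 0={coor,t=1,log=-}
step 2 deliver 0→3: 3={part,t=1,log=-}
step 3 deliver 3→0: —
step 4 deliver 0→2: 2={part,t=1,log=-}
step 5 deliver 2→0: —
step 6 deliver 0→4: 4={part,t=1,log=-}
step 7 deliver 4→0: —
step 8 deliver 0→1: 1={part,t=1,log=-}
step 9 deliver 1→0: 0={coor,t=1,log=p}
step 10 deliver 0→1: 1={part,t=1,log=p}
step 11 deliver 0→2: 2={part,t=1,log=p}
step 12 timeout(0): 0={coor,t=2,log=p}
step 13 deliver 0→3: 3={part,t=1,log=p}
step 14 deliver 3→0: —
step 15 deliver 0→4: 4={part,t=1,log=p}
step 16 deliver 4→0: —
step 17 timeout(0): 0={coor,t=3,log=p}
step 18 deliver 1→0: —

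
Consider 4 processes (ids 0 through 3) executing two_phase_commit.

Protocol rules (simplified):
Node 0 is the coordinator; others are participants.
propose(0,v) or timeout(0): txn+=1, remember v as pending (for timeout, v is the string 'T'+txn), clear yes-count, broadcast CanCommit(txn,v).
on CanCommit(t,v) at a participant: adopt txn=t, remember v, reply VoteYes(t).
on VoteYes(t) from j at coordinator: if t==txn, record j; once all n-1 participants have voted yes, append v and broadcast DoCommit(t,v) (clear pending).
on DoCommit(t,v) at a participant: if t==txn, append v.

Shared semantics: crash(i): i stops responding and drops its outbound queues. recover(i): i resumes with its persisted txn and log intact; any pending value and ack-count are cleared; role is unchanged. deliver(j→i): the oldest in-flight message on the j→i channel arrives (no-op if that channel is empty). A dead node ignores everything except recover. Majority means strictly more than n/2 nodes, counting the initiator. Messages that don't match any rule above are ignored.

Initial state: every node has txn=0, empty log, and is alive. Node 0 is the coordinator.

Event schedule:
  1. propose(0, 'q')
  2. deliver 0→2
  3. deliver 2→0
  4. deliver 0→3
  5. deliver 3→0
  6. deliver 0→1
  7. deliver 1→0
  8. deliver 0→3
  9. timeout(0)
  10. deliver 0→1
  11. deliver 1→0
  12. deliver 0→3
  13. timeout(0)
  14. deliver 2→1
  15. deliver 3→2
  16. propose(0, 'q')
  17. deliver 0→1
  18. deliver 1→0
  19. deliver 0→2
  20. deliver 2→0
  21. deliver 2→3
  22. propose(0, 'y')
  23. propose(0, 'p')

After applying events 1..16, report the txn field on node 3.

2

step 1 propose(0,'q'): 0={coor,t=1,log=-}
step 2 deliver 0→2: 2={part,t=1,log=-}
step 3 deliver 2→0: —
step 4 deliver 0→3: 3={part,t=1,log=-}
step 5 deliver 3→0: —
step 6 deliver 0→1: 1={part,t=1,log=-}
step 7 deliver 1→0: 0={coor,t=1,log=q}
step 8 deliver 0→3: 3={part,t=1,log=q}
step 9 timeout(0): 0={coor,t=2,log=q}
step 10 deliver 0→1: 1={part,t=1,log=q}
step 11 deliver 1→0: —
step 12 deliver 0→3: 3={part,t=2,log=q}
step 13 timeout(0): 0={coor,t=3,log=q}
step 14 deliver 2→1: —
step 15 deliver 3→2: —
step 16 propose(0,'q'): 0={coor,t=4,log=q}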